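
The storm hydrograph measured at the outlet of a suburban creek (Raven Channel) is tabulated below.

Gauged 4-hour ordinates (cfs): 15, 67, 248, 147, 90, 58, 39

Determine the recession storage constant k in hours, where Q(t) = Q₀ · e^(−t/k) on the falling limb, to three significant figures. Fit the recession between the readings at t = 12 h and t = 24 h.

On the falling limb, Q drops from 147 to 39 cfs between t = 12 h and t = 24 h (Δt = 12 h).
k = −Δt / ln(Q₂/Q₁) = −12 / ln(39/147) = 9.04 h.

k ≈ 9.04 h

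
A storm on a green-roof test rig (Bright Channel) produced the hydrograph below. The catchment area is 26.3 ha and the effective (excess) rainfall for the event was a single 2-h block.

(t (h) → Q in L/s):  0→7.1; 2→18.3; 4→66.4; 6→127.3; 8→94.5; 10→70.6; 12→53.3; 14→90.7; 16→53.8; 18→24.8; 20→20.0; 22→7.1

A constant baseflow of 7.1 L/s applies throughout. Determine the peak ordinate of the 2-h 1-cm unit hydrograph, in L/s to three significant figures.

U_p ≈ 80.0 L/s

Direct runoff: 0.0, 11.2, 59.3, 120.2, 87.4, 63.5, 46.2, 83.6, 46.7, 17.7, 12.9, 0.0 L/s; ΣQ_DR = 548.7 L/s, peak = 120.2 L/s.
Runoff depth d = ΣQ_DR·Δt / A = 548.7 × 7200 / (26.3 ha) = 15.02 mm.
The 1-cm UH is the DRH scaled by (10 mm)/d, so U_p = 120.2 × 10/15.02 = 80.0 L/s.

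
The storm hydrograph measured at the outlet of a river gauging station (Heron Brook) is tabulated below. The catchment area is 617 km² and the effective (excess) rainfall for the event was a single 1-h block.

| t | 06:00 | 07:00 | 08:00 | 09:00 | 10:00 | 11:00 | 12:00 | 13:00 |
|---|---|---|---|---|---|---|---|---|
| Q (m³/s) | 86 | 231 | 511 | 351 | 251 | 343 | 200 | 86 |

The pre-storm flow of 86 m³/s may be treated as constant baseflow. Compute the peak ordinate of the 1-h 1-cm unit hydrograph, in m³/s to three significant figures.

Direct runoff: 0.0, 145.0, 425.0, 265.0, 165.0, 257.0, 114.0, 0.0 m³/s; ΣQ_DR = 1371 m³/s, peak = 425.0 m³/s.
Runoff depth d = ΣQ_DR·Δt / A = 1371 × 3600 / (617 km²) = 7.999 mm.
The 1-cm UH is the DRH scaled by (10 mm)/d, so U_p = 425.0 × 10/7.999 = 531 m³/s.

U_p ≈ 531 m³/s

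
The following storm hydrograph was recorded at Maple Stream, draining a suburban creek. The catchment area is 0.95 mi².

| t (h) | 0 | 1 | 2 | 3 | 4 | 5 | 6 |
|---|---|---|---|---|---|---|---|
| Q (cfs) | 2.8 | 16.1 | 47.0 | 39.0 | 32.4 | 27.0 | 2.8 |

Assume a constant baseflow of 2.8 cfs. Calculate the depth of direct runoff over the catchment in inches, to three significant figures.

Direct runoff: 0.0, 13.3, 44.2, 36.2, 29.6, 24.2, 0.0 cfs; ΣQ_DR = 147.5 cfs.
V = ΣQ_DR · Δt = 147.5 × 3600 s = 5.310 × 10^5 ft³.
Over A = 0.95 mi², depth = V / A = 0.241 in.

d ≈ 0.241 in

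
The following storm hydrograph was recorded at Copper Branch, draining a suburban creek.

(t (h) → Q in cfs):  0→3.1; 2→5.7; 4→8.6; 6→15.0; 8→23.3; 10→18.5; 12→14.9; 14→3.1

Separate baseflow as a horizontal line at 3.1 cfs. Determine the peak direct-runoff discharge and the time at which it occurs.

Subtracting baseflow gives direct-runoff ordinates: 0.0, 2.6, 5.5, 11.9, 20.2, 15.4, 11.8, 0.0 cfs.
The maximum is 20.2 cfs, occurring at the reading for t = 8 h.

Q_p = 20.2 cfs at t = 8 h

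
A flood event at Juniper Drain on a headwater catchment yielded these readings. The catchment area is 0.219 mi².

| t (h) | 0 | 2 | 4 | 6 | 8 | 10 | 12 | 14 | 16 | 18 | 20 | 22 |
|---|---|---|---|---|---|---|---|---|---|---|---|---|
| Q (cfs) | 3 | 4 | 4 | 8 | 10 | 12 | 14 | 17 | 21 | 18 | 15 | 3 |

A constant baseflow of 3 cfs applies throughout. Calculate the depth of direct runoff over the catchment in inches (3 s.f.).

d ≈ 1.32 in

Direct runoff: 0.0, 1.0, 1.0, 5.0, 7.0, 9.0, 11.0, 14.0, 18.0, 15.0, 12.0, 0.0 cfs; ΣQ_DR = 93.00 cfs.
V = ΣQ_DR · Δt = 93.00 × 7200 s = 6.696 × 10^5 ft³.
Over A = 0.219 mi², depth = V / A = 1.32 in.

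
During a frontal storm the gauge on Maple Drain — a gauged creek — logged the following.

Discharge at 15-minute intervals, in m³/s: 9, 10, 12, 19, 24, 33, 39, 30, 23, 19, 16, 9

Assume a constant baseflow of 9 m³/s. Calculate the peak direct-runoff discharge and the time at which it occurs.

Subtracting baseflow gives direct-runoff ordinates: 0.0, 1.0, 3.0, 10.0, 15.0, 24.0, 30.0, 21.0, 14.0, 10.0, 7.0, 0.0 m³/s.
The maximum is 30.0 m³/s, occurring at the reading for t = 1.5 h.

Q_p = 30.0 m³/s at t = 1.5 h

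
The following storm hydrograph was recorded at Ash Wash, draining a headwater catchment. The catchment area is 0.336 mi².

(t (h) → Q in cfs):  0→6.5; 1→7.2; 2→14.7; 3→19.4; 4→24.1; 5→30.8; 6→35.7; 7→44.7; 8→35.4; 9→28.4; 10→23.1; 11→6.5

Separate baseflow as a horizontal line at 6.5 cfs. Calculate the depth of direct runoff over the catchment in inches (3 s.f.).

d ≈ 0.915 in

Direct runoff: 0.0, 0.7, 8.2, 12.9, 17.6, 24.3, 29.2, 38.2, 28.9, 21.9, 16.6, 0.0 cfs; ΣQ_DR = 198.5 cfs.
V = ΣQ_DR · Δt = 198.5 × 3600 s = 7.146 × 10^5 ft³.
Over A = 0.336 mi², depth = V / A = 0.915 in.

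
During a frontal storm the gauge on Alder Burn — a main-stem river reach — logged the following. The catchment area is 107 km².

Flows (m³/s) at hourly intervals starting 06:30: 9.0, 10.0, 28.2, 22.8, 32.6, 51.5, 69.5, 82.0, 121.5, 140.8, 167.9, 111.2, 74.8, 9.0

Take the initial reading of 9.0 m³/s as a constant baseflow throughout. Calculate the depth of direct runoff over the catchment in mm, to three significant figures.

Direct runoff: 0.0, 1.0, 19.2, 13.8, 23.6, 42.5, 60.5, 73.0, 112.5, 131.8, 158.9, 102.2, 65.8, 0.0 m³/s; ΣQ_DR = 804.8 m³/s.
V = ΣQ_DR · Δt = 804.8 × 3600 s = 2.897 × 10^6 m³.
Over A = 107 km², depth = V / A = 27.1 mm.

d ≈ 27.1 mm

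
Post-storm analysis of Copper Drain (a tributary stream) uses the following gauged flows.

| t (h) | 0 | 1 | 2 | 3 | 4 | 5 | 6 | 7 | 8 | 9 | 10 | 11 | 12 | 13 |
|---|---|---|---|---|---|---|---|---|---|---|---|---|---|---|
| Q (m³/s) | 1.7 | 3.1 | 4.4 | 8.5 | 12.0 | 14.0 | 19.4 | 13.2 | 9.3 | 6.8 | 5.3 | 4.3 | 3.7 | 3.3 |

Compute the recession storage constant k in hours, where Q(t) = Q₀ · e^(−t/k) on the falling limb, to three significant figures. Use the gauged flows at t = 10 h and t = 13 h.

On the falling limb, Q drops from 5.3 to 3.3 m³/s between t = 10 h and t = 13 h (Δt = 3 h).
k = −Δt / ln(Q₂/Q₁) = −3 / ln(3.3/5.3) = 6.33 h.

k ≈ 6.33 h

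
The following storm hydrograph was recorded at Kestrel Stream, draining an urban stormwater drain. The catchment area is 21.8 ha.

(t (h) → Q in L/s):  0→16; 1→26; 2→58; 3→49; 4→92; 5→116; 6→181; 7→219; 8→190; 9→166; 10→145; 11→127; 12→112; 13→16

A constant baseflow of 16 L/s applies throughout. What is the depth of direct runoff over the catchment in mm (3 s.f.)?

d ≈ 21.3 mm

Direct runoff: 0.0, 10.0, 42.0, 33.0, 76.0, 100.0, 165.0, 203.0, 174.0, 150.0, 129.0, 111.0, 96.0, 0.0 L/s; ΣQ_DR = 1289 L/s.
V = ΣQ_DR · Δt = 1289 × 3600 s = 4.640 × 10^6 L.
Over A = 21.8 ha, depth = V / A = 21.3 mm.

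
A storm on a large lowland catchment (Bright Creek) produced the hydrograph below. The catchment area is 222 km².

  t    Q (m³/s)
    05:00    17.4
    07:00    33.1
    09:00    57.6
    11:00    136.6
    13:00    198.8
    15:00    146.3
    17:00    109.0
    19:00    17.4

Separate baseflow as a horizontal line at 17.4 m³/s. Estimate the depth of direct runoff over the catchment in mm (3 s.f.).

Direct runoff: 0.0, 15.7, 40.2, 119.2, 181.4, 128.9, 91.6, 0.0 m³/s; ΣQ_DR = 577.0 m³/s.
V = ΣQ_DR · Δt = 577.0 × 7200 s = 4.154 × 10^6 m³.
Over A = 222 km², depth = V / A = 18.7 mm.

d ≈ 18.7 mm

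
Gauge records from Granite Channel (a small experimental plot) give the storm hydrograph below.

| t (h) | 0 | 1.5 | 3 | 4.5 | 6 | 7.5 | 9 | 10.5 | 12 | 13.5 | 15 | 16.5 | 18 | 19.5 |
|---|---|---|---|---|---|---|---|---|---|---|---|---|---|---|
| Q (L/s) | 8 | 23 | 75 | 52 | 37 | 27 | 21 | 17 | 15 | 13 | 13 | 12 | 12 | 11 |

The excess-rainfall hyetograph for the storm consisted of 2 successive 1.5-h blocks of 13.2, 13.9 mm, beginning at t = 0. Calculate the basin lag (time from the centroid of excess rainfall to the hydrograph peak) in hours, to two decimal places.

Centroid of excess rainfall: t_c = Σ P_i·t̄_i / ΣP_i = 1.5194 h (block centres at 0.75, 2.25 h).
Hydrograph peak occurs at t = 3 h, so basin lag t_L = 3 − 1.5194 = 1.48 h.

t_L ≈ 1.48 h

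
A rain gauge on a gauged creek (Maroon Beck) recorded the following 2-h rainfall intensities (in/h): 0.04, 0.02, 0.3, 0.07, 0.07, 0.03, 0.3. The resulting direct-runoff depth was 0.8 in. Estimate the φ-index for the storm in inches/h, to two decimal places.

Only the 2 blocks with intensity above φ contribute runoff: 0.3, 0.3 in/h.
Σ(I−φ)·Δt = d  ⇒  (0.3+0.3 − 2φ)·2 = 0.8
φ = (0.6000 − 0.8/2) / 2 = 0.10 in/h.

φ ≈ 0.10 in/h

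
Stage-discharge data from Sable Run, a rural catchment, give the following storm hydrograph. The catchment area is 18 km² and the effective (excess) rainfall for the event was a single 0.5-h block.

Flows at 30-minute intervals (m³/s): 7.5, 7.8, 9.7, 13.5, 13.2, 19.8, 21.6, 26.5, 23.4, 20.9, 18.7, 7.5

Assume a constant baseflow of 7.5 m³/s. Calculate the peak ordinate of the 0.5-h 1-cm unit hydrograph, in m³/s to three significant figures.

U_p ≈ 19.0 m³/s

Direct runoff: 0.0, 0.3, 2.2, 6.0, 5.7, 12.3, 14.1, 19.0, 15.9, 13.4, 11.2, 0.0 m³/s; ΣQ_DR = 100.1 m³/s, peak = 19.0 m³/s.
Runoff depth d = ΣQ_DR·Δt / A = 100.1 × 1800 / (18 km²) = 10.01 mm.
The 1-cm UH is the DRH scaled by (10 mm)/d, so U_p = 19.0 × 10/10.01 = 19.0 m³/s.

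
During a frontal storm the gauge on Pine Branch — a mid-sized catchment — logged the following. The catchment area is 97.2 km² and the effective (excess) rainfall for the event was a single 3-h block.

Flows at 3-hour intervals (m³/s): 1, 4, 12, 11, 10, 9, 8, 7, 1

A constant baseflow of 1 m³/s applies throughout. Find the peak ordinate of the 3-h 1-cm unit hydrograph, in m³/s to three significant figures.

U_p ≈ 18.3 m³/s

Direct runoff: 0.0, 3.0, 11.0, 10.0, 9.0, 8.0, 7.0, 6.0, 0.0 m³/s; ΣQ_DR = 54.00 m³/s, peak = 11.0 m³/s.
Runoff depth d = ΣQ_DR·Δt / A = 54.00 × 10800 / (97.2 km²) = 6.000 mm.
The 1-cm UH is the DRH scaled by (10 mm)/d, so U_p = 11.0 × 10/6.000 = 18.3 m³/s.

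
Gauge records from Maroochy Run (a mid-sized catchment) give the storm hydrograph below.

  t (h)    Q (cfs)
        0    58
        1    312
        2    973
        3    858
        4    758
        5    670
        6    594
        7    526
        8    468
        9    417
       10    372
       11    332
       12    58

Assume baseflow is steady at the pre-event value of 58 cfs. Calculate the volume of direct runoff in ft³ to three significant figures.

V ≈ 2.03 × 10^7 ft³

Direct-runoff ordinates (Q − Q_b): 0.0, 254.0, 915.0, 800.0, 700.0, 612.0, 536.0, 468.0, 410.0, 359.0, 314.0, 274.0, 0.0 cfs.
ΣQ_DR = 5642 cfs.
With Δt = 1 h = 3600 s, V = ΣQ_DR · Δt = 5642 × 3600 = 2.03 × 10^7 ft³.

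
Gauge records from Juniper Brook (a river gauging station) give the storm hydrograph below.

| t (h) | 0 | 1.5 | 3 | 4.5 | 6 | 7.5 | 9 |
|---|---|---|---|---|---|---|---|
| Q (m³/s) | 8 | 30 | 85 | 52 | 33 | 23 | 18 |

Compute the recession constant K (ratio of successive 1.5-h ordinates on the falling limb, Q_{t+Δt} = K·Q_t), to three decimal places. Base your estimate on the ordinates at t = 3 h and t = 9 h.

Using the recession-limb readings at t = 3 h and t = 9 h: Q falls from 85 to 18 m³/s over 4 intervals.
K = (Q₂/Q₁)^(1/4) = (18/85)^(1/4) = 0.678.

K ≈ 0.678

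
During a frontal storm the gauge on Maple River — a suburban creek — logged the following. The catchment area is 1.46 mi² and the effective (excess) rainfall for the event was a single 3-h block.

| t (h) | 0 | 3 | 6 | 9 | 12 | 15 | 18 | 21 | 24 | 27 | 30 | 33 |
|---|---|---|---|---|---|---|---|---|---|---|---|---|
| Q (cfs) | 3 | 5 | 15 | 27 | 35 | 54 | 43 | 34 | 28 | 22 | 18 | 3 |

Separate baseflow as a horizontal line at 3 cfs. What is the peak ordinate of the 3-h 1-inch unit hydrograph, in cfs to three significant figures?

Direct runoff: 0.0, 2.0, 12.0, 24.0, 32.0, 51.0, 40.0, 31.0, 25.0, 19.0, 15.0, 0.0 cfs; ΣQ_DR = 251.0 cfs, peak = 51.0 cfs.
Runoff depth d = ΣQ_DR·Δt / A = 251.0 × 10800 / (1.46 mi²) = 0.7992 in.
The 1-inch UH is the DRH scaled by (1 in)/d, so U_p = 51.0 × 1/0.7992 = 63.8 cfs.

U_p ≈ 63.8 cfs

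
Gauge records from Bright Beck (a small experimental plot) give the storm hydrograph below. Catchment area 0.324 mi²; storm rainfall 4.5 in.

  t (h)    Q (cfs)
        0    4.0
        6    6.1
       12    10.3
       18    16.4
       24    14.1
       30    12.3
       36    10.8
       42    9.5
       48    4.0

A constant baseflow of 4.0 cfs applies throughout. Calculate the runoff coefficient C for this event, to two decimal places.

C ≈ 0.33

ΣQ_DR = 51.50 cfs; V = ΣQ_DR·Δt = 1.112 × 10^6 ft³.
Runoff depth d = V / A = 1.478 in.
C = d / P = 1.478 / 4.5 = 0.33.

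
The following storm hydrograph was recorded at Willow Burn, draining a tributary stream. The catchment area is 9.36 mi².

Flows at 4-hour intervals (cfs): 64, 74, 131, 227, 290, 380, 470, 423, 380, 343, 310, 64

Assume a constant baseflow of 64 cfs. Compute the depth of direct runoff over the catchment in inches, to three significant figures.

Direct runoff: 0.0, 10.0, 67.0, 163.0, 226.0, 316.0, 406.0, 359.0, 316.0, 279.0, 246.0, 0.0 cfs; ΣQ_DR = 2388 cfs.
V = ΣQ_DR · Δt = 2388 × 14400 s = 3.439 × 10^7 ft³.
Over A = 9.36 mi², depth = V / A = 1.58 in.

d ≈ 1.58 in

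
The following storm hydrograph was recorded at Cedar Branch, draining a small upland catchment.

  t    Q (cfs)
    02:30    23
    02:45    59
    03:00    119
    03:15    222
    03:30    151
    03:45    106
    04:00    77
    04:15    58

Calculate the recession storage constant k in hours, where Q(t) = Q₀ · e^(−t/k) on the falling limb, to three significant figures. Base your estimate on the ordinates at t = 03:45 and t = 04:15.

k ≈ 0.829 h

On the falling limb, Q drops from 106 to 58 cfs between t = 03:45 and t = 04:15 (Δt = 0.5 h).
k = −Δt / ln(Q₂/Q₁) = −0.5 / ln(58/106) = 0.829 h.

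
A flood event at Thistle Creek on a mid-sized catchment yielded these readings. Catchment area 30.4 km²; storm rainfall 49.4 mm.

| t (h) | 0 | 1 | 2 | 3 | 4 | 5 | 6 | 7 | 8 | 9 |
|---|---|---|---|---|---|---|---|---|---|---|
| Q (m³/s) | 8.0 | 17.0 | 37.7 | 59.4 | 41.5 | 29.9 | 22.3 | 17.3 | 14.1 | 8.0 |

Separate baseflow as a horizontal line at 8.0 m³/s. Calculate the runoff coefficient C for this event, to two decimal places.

C ≈ 0.42

ΣQ_DR = 175.2 m³/s; V = ΣQ_DR·Δt = 6.307 × 10^5 m³.
Runoff depth d = V / A = 20.75 mm.
C = d / P = 20.75 / 49.4 = 0.42.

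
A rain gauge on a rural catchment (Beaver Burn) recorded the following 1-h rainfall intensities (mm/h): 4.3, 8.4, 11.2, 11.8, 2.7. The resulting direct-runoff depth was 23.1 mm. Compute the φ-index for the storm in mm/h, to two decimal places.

Only the 4 blocks with intensity above φ contribute runoff: 4.3, 8.4, 11.2, 11.8 mm/h.
Σ(I−φ)·Δt = d  ⇒  (4.3+8.4+11.2+11.8 − 4φ)·1 = 23.1
φ = (35.70 − 23.1/1) / 4 = 3.15 mm/h.

φ ≈ 3.15 mm/h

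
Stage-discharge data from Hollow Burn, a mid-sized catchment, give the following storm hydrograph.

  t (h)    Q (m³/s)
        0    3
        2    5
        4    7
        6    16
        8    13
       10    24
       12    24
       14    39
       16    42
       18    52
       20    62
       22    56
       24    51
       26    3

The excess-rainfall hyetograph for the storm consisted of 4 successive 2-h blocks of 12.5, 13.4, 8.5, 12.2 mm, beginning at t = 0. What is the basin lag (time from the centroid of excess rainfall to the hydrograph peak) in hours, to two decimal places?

Centroid of excess rainfall: t_c = Σ P_i·t̄_i / ΣP_i = 3.8755 h (block centres at 1, 3, 5, 7 h).
Hydrograph peak occurs at t = 20 h, so basin lag t_L = 20 − 3.8755 = 16.12 h.

t_L ≈ 16.12 h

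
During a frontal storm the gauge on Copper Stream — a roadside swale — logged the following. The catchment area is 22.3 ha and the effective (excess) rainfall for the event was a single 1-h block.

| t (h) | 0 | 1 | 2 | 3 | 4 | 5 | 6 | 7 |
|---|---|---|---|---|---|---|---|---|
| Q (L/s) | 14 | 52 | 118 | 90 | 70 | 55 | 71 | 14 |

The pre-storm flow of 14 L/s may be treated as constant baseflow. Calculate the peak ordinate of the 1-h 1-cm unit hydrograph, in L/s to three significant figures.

Direct runoff: 0.0, 38.0, 104.0, 76.0, 56.0, 41.0, 57.0, 0.0 L/s; ΣQ_DR = 372.0 L/s, peak = 104.0 L/s.
Runoff depth d = ΣQ_DR·Δt / A = 372.0 × 3600 / (22.3 ha) = 6.005 mm.
The 1-cm UH is the DRH scaled by (10 mm)/d, so U_p = 104.0 × 10/6.005 = 173 L/s.

U_p ≈ 173 L/s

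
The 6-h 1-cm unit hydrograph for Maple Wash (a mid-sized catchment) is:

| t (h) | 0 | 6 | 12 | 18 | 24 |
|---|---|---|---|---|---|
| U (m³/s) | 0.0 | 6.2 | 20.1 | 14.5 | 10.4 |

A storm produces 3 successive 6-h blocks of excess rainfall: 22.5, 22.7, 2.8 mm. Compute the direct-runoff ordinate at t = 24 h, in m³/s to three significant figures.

By discrete convolution, Q_j = Σ (P_i / 10 mm) · U_{j−i}.
At t = 24 h (j=4): Q = (22.5/10)·10.4 + (22.7/10)·14.5 + (2.8/10)·20.1 = 61.9 m³/s.

Q ≈ 61.9 m³/s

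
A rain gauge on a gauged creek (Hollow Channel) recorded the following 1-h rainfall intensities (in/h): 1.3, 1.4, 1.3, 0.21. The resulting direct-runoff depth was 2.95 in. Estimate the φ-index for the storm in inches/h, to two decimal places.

φ ≈ 0.35 in/h

Only the 3 blocks with intensity above φ contribute runoff: 1.3, 1.4, 1.3 in/h.
Σ(I−φ)·Δt = d  ⇒  (1.3+1.4+1.3 − 3φ)·1 = 2.95
φ = (4.000 − 2.95/1) / 3 = 0.35 in/h.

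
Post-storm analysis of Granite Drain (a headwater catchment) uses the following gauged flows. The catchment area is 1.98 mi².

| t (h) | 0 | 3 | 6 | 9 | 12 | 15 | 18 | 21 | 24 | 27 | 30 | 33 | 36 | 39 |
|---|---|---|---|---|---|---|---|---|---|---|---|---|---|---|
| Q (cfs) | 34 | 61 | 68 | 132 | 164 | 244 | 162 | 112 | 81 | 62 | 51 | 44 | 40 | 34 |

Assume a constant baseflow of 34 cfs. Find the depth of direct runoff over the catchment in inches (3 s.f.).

d ≈ 1.91 in

Direct runoff: 0.0, 27.0, 34.0, 98.0, 130.0, 210.0, 128.0, 78.0, 47.0, 28.0, 17.0, 10.0, 6.0, 0.0 cfs; ΣQ_DR = 813.0 cfs.
V = ΣQ_DR · Δt = 813.0 × 10800 s = 8.780 × 10^6 ft³.
Over A = 1.98 mi², depth = V / A = 1.91 in.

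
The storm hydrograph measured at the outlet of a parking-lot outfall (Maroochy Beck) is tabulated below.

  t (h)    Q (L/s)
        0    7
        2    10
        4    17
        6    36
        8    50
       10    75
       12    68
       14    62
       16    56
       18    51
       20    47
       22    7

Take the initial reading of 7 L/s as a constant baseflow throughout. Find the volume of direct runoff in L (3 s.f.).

V ≈ 2.89 × 10^6 L

Direct-runoff ordinates (Q − Q_b): 0.0, 3.0, 10.0, 29.0, 43.0, 68.0, 61.0, 55.0, 49.0, 44.0, 40.0, 0.0 L/s.
ΣQ_DR = 402.0 L/s.
With Δt = 2 h = 7200 s, V = ΣQ_DR · Δt = 402.0 × 7200 = 2.89 × 10^6 L.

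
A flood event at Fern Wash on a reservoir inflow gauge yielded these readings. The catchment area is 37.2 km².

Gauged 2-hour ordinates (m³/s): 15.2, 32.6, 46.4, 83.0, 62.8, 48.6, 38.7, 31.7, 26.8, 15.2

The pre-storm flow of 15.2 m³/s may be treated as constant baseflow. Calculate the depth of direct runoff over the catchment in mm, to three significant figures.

Direct runoff: 0.0, 17.4, 31.2, 67.8, 47.6, 33.4, 23.5, 16.5, 11.6, 0.0 m³/s; ΣQ_DR = 249.0 m³/s.
V = ΣQ_DR · Δt = 249.0 × 7200 s = 1.793 × 10^6 m³.
Over A = 37.2 km², depth = V / A = 48.2 mm.

d ≈ 48.2 mm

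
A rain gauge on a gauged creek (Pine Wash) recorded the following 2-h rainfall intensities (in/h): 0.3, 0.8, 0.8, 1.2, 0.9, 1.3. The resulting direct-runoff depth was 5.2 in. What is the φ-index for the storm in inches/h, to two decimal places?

φ ≈ 0.48 in/h

Only the 5 blocks with intensity above φ contribute runoff: 0.8, 0.8, 1.2, 0.9, 1.3 in/h.
Σ(I−φ)·Δt = d  ⇒  (0.8+0.8+1.2+0.9+1.3 − 5φ)·2 = 5.2
φ = (5.000 − 5.2/2) / 5 = 0.48 in/h.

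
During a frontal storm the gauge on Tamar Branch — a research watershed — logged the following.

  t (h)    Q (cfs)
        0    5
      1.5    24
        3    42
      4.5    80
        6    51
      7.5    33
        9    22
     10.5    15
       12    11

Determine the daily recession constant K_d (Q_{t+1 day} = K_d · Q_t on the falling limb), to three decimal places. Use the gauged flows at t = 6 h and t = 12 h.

Between t = 6 h and t = 12 h the flow falls from 51 to 11 cfs over 4×1.5 h = 6 h.
Per-interval ratio K = (11/51)^(1/4) = 0.6815; K_d = K^(24/1.5) = 0.002.

K_d ≈ 0.002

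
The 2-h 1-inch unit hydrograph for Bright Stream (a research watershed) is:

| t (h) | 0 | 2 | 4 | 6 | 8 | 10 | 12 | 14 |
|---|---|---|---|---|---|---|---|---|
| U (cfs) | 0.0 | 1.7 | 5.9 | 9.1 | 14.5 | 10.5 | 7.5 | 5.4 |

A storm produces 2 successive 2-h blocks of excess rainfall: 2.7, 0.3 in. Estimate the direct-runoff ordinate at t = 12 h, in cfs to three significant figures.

Q ≈ 23.4 cfs

By discrete convolution, Q_j = Σ (P_i / 1 in) · U_{j−i}.
At t = 12 h (j=6): Q = (2.7/1)·7.5 + (0.3/1)·10.5 = 23.4 cfs.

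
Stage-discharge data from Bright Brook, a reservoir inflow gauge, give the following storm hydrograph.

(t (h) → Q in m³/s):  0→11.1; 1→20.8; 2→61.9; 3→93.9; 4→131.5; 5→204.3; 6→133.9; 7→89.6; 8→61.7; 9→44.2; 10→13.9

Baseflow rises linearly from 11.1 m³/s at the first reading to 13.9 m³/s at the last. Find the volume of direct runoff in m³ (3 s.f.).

V ≈ 2.63 × 10^6 m³

Direct-runoff ordinates (Q − Q_b): 0.00, 9.42, 50.24, 81.96, 119.28, 191.80, 121.12, 76.54, 48.36, 30.58, 0.00 m³/s.
ΣQ_DR = 729.3 m³/s.
With Δt = 1 h = 3600 s, V = ΣQ_DR · Δt = 729.3 × 3600 = 2.63 × 10^6 m³.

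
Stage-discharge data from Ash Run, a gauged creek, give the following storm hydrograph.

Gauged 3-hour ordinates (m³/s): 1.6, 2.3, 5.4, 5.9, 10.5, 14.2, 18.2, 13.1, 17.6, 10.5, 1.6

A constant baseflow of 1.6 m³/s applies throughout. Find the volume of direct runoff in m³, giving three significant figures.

Direct-runoff ordinates (Q − Q_b): 0.0, 0.7, 3.8, 4.3, 8.9, 12.6, 16.6, 11.5, 16.0, 8.9, 0.0 m³/s.
ΣQ_DR = 83.30 m³/s.
With Δt = 3 h = 10800 s, V = ΣQ_DR · Δt = 83.30 × 10800 = 9.00 × 10^5 m³.

V ≈ 9.00 × 10^5 m³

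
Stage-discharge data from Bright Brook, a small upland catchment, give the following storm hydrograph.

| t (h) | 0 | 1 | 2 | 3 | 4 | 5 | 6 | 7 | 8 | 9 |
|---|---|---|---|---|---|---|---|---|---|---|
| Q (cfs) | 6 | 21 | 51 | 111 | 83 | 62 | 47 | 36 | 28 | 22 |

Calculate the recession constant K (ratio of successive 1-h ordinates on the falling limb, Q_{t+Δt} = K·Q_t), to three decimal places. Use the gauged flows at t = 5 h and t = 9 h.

K ≈ 0.772

Using the recession-limb readings at t = 5 h and t = 9 h: Q falls from 62 to 22 cfs over 4 intervals.
K = (Q₂/Q₁)^(1/4) = (22/62)^(1/4) = 0.772.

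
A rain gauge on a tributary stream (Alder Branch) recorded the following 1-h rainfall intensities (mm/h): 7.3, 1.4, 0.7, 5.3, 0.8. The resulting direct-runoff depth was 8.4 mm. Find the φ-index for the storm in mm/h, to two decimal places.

Only the 2 blocks with intensity above φ contribute runoff: 7.3, 5.3 mm/h.
Σ(I−φ)·Δt = d  ⇒  (7.3+5.3 − 2φ)·1 = 8.4
φ = (12.60 − 8.4/1) / 2 = 2.10 mm/h.

φ ≈ 2.10 mm/h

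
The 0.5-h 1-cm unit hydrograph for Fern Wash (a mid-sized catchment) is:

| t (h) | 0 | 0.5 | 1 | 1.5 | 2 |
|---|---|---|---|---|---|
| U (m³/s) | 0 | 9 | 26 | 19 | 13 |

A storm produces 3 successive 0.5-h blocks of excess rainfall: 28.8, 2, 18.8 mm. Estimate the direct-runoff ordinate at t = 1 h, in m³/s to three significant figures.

Q ≈ 76.7 m³/s

By discrete convolution, Q_j = Σ (P_i / 10 mm) · U_{j−i}.
At t = 1 h (j=2): Q = (28.8/10)·26 + (2/10)·9 + (18.8/10)·0 = 76.7 m³/s.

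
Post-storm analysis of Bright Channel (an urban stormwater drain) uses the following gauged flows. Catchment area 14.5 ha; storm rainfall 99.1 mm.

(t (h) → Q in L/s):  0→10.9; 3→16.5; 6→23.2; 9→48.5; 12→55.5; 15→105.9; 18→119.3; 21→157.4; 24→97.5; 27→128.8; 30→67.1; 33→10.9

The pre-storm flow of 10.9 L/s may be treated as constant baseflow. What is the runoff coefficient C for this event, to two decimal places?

ΣQ_DR = 710.7 L/s; V = ΣQ_DR·Δt = 7.676 × 10^6 L.
Runoff depth d = V / A = 52.93 mm.
C = d / P = 52.93 / 99.1 = 0.53.

C ≈ 0.53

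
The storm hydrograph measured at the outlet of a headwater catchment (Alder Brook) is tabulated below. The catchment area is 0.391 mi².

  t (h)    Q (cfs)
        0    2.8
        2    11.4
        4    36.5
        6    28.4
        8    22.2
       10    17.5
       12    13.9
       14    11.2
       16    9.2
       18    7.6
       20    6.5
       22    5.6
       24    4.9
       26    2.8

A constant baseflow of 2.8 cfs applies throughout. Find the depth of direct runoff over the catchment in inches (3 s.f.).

Direct runoff: 0.0, 8.6, 33.7, 25.6, 19.4, 14.7, 11.1, 8.4, 6.4, 4.8, 3.7, 2.8, 2.1, 0.0 cfs; ΣQ_DR = 141.3 cfs.
V = ΣQ_DR · Δt = 141.3 × 7200 s = 1.017 × 10^6 ft³.
Over A = 0.391 mi², depth = V / A = 1.12 in.

d ≈ 1.12 in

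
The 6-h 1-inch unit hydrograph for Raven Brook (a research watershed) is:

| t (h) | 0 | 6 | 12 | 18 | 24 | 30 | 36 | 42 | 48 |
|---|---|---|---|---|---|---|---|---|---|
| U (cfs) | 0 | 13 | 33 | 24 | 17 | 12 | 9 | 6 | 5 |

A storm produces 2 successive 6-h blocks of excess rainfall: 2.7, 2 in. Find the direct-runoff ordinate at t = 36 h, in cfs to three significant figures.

By discrete convolution, Q_j = Σ (P_i / 1 in) · U_{j−i}.
At t = 36 h (j=6): Q = (2.7/1)·9 + (2/1)·12 = 48.3 cfs.

Q ≈ 48.3 cfs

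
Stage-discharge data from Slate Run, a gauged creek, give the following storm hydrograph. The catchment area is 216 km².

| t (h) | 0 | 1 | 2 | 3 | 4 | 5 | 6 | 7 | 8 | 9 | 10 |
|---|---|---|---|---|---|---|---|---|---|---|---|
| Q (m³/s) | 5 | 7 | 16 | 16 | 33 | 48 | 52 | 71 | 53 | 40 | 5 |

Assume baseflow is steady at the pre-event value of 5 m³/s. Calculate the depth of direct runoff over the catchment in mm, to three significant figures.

d ≈ 4.85 mm

Direct runoff: 0.0, 2.0, 11.0, 11.0, 28.0, 43.0, 47.0, 66.0, 48.0, 35.0, 0.0 m³/s; ΣQ_DR = 291.0 m³/s.
V = ΣQ_DR · Δt = 291.0 × 3600 s = 1.048 × 10^6 m³.
Over A = 216 km², depth = V / A = 4.85 mm.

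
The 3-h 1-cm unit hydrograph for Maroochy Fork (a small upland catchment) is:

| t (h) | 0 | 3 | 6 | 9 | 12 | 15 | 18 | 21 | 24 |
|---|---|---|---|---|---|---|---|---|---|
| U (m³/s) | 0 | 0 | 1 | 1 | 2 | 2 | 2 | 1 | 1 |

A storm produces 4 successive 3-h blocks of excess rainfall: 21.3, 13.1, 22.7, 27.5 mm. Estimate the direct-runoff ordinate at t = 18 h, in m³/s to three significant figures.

Q ≈ 14.2 m³/s

By discrete convolution, Q_j = Σ (P_i / 10 mm) · U_{j−i}.
At t = 18 h (j=6): Q = (21.3/10)·2 + (13.1/10)·2 + (22.7/10)·2 + (27.5/10)·1 = 14.2 m³/s.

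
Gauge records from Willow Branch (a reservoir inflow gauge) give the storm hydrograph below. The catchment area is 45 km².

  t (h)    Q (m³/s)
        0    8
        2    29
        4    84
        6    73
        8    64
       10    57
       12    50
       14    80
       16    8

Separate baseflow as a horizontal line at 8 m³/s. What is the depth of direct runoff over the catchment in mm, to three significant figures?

d ≈ 61.0 mm

Direct runoff: 0.0, 21.0, 76.0, 65.0, 56.0, 49.0, 42.0, 72.0, 0.0 m³/s; ΣQ_DR = 381.0 m³/s.
V = ΣQ_DR · Δt = 381.0 × 7200 s = 2.743 × 10^6 m³.
Over A = 45 km², depth = V / A = 61.0 mm.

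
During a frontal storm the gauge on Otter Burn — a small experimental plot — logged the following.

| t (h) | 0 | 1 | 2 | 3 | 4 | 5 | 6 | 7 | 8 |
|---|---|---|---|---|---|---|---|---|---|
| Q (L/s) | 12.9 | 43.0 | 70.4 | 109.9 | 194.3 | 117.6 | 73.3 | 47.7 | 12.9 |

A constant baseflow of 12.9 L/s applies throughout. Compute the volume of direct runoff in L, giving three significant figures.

V ≈ 2.04 × 10^6 L

Direct-runoff ordinates (Q − Q_b): 0.0, 30.1, 57.5, 97.0, 181.4, 104.7, 60.4, 34.8, 0.0 L/s.
ΣQ_DR = 565.9 L/s.
With Δt = 1 h = 3600 s, V = ΣQ_DR · Δt = 565.9 × 3600 = 2.04 × 10^6 L.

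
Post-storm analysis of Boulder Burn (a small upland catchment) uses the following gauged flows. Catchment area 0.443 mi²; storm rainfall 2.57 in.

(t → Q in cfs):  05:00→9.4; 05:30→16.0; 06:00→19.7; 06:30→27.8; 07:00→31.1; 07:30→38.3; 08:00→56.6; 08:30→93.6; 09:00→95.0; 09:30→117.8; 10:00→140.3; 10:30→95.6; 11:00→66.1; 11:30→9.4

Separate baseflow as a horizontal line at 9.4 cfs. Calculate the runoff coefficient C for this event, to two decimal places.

ΣQ_DR = 685.1 cfs; V = ΣQ_DR·Δt = 1.233 × 10^6 ft³.
Runoff depth d = V / A = 1.198 in.
C = d / P = 1.198 / 2.57 = 0.47.

C ≈ 0.47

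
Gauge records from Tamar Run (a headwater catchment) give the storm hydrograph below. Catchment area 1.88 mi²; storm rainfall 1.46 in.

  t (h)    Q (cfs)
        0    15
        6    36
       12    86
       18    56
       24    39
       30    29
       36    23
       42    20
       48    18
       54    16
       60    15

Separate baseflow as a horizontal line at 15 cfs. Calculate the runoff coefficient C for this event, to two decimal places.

ΣQ_DR = 188.0 cfs; V = ΣQ_DR·Δt = 4.061 × 10^6 ft³.
Runoff depth d = V / A = 0.9298 in.
C = d / P = 0.9298 / 1.46 = 0.64.

C ≈ 0.64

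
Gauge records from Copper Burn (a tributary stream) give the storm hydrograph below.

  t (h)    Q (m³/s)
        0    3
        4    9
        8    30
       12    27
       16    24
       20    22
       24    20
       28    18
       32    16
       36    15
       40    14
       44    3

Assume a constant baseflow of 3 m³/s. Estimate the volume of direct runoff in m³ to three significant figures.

Direct-runoff ordinates (Q − Q_b): 0.0, 6.0, 27.0, 24.0, 21.0, 19.0, 17.0, 15.0, 13.0, 12.0, 11.0, 0.0 m³/s.
ΣQ_DR = 165.0 m³/s.
With Δt = 4 h = 14400 s, V = ΣQ_DR · Δt = 165.0 × 14400 = 2.38 × 10^6 m³.

V ≈ 2.38 × 10^6 m³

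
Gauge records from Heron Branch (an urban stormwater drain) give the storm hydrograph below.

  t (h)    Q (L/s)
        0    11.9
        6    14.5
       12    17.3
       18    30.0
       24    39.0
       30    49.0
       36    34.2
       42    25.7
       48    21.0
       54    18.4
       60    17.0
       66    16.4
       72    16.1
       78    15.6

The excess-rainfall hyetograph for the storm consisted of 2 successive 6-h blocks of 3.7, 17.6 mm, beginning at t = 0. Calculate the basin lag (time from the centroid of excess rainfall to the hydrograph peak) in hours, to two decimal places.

t_L ≈ 22.04 h

Centroid of excess rainfall: t_c = Σ P_i·t̄_i / ΣP_i = 7.9577 h (block centres at 3, 9 h).
Hydrograph peak occurs at t = 30 h, so basin lag t_L = 30 − 7.9577 = 22.04 h.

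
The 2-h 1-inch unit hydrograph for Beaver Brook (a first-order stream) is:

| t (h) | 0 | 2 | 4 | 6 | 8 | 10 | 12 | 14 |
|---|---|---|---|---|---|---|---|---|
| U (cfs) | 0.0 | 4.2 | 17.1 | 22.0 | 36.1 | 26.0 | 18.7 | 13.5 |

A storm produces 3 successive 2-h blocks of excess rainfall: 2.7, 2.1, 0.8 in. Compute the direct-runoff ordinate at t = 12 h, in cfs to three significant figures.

By discrete convolution, Q_j = Σ (P_i / 1 in) · U_{j−i}.
At t = 12 h (j=6): Q = (2.7/1)·18.7 + (2.1/1)·26.0 + (0.8/1)·36.1 = 134 cfs.

Q ≈ 134 cfs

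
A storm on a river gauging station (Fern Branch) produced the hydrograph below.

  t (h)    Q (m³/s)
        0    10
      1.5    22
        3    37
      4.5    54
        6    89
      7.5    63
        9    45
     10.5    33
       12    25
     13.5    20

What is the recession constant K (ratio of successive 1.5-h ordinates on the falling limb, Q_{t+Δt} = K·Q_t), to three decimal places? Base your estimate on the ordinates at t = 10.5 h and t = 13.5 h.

K ≈ 0.778

Using the recession-limb readings at t = 10.5 h and t = 13.5 h: Q falls from 33 to 20 m³/s over 2 intervals.
K = (Q₂/Q₁)^(1/2) = (20/33)^(1/2) = 0.778.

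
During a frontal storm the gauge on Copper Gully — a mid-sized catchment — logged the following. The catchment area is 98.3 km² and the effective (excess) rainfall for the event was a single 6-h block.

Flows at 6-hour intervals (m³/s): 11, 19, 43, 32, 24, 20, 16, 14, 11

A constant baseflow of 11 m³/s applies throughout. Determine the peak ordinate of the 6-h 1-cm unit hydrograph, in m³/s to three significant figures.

U_p ≈ 16.0 m³/s

Direct runoff: 0.0, 8.0, 32.0, 21.0, 13.0, 9.0, 5.0, 3.0, 0.0 m³/s; ΣQ_DR = 91.00 m³/s, peak = 32.0 m³/s.
Runoff depth d = ΣQ_DR·Δt / A = 91.00 × 21600 / (98.3 km²) = 20.00 mm.
The 1-cm UH is the DRH scaled by (10 mm)/d, so U_p = 32.0 × 10/20.00 = 16.0 m³/s.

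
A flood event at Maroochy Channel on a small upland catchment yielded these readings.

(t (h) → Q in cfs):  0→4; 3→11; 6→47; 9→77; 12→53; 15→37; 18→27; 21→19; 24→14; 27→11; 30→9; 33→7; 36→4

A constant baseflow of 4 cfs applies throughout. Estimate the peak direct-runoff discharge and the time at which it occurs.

Subtracting baseflow gives direct-runoff ordinates: 0.0, 7.0, 43.0, 73.0, 49.0, 33.0, 23.0, 15.0, 10.0, 7.0, 5.0, 3.0, 0.0 cfs.
The maximum is 73.0 cfs, occurring at the reading for t = 9 h.

Q_p = 73.0 cfs at t = 9 h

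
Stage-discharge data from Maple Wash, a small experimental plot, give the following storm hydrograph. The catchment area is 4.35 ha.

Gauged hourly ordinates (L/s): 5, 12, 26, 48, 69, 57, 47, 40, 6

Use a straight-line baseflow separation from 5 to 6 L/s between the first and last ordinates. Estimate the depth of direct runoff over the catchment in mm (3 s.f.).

Direct runoff: 0.00, 6.88, 20.75, 42.62, 63.50, 51.38, 41.25, 34.12, 0.00 L/s; ΣQ_DR = 260.5 L/s.
V = ΣQ_DR · Δt = 260.5 × 3600 s = 9.378 × 10^5 L.
Over A = 4.35 ha, depth = V / A = 21.6 mm.

d ≈ 21.6 mm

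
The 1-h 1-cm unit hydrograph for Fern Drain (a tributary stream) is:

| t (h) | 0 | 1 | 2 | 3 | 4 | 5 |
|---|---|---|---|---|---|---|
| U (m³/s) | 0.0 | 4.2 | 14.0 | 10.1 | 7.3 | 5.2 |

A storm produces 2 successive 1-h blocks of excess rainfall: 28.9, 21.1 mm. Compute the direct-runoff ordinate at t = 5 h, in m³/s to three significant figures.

Q ≈ 30.4 m³/s

By discrete convolution, Q_j = Σ (P_i / 10 mm) · U_{j−i}.
At t = 5 h (j=5): Q = (28.9/10)·5.2 + (21.1/10)·7.3 = 30.4 m³/s.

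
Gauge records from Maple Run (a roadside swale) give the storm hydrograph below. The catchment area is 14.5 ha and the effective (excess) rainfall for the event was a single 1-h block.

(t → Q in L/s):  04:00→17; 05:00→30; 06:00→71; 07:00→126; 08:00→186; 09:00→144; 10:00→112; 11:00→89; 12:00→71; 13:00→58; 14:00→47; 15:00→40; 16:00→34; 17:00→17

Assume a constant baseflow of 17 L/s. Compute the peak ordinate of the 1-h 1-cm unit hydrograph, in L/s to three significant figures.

Direct runoff: 0.0, 13.0, 54.0, 109.0, 169.0, 127.0, 95.0, 72.0, 54.0, 41.0, 30.0, 23.0, 17.0, 0.0 L/s; ΣQ_DR = 804.0 L/s, peak = 169.0 L/s.
Runoff depth d = ΣQ_DR·Δt / A = 804.0 × 3600 / (14.5 ha) = 19.96 mm.
The 1-cm UH is the DRH scaled by (10 mm)/d, so U_p = 169.0 × 10/19.96 = 84.7 L/s.

U_p ≈ 84.7 L/s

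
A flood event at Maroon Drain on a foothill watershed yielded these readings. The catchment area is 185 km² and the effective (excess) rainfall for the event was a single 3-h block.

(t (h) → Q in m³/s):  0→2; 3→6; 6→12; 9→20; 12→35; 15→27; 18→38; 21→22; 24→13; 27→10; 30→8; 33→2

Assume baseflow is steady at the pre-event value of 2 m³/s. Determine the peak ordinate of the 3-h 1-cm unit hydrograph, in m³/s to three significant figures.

Direct runoff: 0.0, 4.0, 10.0, 18.0, 33.0, 25.0, 36.0, 20.0, 11.0, 8.0, 6.0, 0.0 m³/s; ΣQ_DR = 171.0 m³/s, peak = 36.0 m³/s.
Runoff depth d = ΣQ_DR·Δt / A = 171.0 × 10800 / (185 km²) = 9.983 mm.
The 1-cm UH is the DRH scaled by (10 mm)/d, so U_p = 36.0 × 10/9.983 = 36.1 m³/s.

U_p ≈ 36.1 m³/s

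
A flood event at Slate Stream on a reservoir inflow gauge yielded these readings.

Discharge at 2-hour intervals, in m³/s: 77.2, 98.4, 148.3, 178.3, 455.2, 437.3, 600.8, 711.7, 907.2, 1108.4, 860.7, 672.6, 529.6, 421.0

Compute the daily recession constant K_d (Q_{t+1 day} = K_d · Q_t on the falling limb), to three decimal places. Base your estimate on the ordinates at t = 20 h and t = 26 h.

K_d ≈ 0.057

Between t = 20 h and t = 26 h the flow falls from 860.7 to 421.0 m³/s over 3×2 h = 6 h.
Per-interval ratio K = (421.0/860.7)^(1/3) = 0.7879; K_d = K^(24/2) = 0.057.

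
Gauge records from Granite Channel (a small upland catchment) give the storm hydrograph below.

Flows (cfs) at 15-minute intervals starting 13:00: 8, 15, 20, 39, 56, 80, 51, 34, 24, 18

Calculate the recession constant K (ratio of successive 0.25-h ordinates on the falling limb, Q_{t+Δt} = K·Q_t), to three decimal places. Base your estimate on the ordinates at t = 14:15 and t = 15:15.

K ≈ 0.689

Using the recession-limb readings at t = 14:15 and t = 15:15: Q falls from 80 to 18 cfs over 4 intervals.
K = (Q₂/Q₁)^(1/4) = (18/80)^(1/4) = 0.689.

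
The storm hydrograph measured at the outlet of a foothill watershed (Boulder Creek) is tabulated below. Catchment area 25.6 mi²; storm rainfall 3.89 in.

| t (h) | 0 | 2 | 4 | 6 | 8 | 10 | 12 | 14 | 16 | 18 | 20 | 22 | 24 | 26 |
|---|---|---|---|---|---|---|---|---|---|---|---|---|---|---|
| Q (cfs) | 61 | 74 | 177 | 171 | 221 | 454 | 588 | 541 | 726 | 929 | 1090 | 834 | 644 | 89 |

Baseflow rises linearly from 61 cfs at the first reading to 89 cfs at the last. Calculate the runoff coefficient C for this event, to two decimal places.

C ≈ 0.17

ΣQ_DR = 5549 cfs; V = ΣQ_DR·Δt = 3.995 × 10^7 ft³.
Runoff depth d = V / A = 0.6718 in.
C = d / P = 0.6718 / 3.89 = 0.17.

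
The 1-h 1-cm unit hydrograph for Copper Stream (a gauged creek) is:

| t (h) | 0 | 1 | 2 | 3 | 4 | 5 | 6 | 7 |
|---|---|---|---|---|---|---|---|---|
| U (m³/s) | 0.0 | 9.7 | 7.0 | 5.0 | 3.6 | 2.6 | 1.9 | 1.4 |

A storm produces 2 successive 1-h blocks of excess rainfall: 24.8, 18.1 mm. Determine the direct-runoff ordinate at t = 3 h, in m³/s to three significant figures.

By discrete convolution, Q_j = Σ (P_i / 10 mm) · U_{j−i}.
At t = 3 h (j=3): Q = (24.8/10)·5.0 + (18.1/10)·7.0 = 25.1 m³/s.

Q ≈ 25.1 m³/s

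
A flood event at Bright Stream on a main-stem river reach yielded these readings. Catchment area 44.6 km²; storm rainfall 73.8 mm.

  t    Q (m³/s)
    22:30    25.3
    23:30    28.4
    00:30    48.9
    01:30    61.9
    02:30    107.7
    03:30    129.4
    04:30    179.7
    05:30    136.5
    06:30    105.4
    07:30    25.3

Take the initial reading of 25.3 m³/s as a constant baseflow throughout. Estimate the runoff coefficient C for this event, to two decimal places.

C ≈ 0.65

ΣQ_DR = 595.5 m³/s; V = ΣQ_DR·Δt = 2.144 × 10^6 m³.
Runoff depth d = V / A = 48.07 mm.
C = d / P = 48.07 / 73.8 = 0.65.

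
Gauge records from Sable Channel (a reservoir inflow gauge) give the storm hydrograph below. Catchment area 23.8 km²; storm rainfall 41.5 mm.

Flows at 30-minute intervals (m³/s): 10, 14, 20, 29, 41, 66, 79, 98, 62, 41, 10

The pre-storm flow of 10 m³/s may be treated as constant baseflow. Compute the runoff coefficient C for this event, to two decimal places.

C ≈ 0.66

ΣQ_DR = 360.0 m³/s; V = ΣQ_DR·Δt = 6.480 × 10^5 m³.
Runoff depth d = V / A = 27.23 mm.
C = d / P = 27.23 / 41.5 = 0.66.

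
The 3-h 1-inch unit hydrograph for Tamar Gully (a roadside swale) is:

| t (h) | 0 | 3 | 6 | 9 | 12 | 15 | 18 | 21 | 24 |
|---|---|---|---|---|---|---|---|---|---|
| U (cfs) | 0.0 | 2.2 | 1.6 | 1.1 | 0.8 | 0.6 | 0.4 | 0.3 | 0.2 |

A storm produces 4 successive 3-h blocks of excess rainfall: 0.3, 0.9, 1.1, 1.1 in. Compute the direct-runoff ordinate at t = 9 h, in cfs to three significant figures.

Q ≈ 4.19 cfs

By discrete convolution, Q_j = Σ (P_i / 1 in) · U_{j−i}.
At t = 9 h (j=3): Q = (0.3/1)·1.1 + (0.9/1)·1.6 + (1.1/1)·2.2 + (1.1/1)·0.0 = 4.19 cfs.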